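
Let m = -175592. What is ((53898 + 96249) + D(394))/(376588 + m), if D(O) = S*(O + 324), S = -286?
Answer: -55201/200996 ≈ -0.27464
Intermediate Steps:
D(O) = -92664 - 286*O (D(O) = -286*(O + 324) = -286*(324 + O) = -92664 - 286*O)
((53898 + 96249) + D(394))/(376588 + m) = ((53898 + 96249) + (-92664 - 286*394))/(376588 - 175592) = (150147 + (-92664 - 112684))/200996 = (150147 - 205348)*(1/200996) = -55201*1/200996 = -55201/200996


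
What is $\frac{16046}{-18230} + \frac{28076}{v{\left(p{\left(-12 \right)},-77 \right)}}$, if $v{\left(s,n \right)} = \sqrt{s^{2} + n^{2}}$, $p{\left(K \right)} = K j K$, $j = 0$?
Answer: $\frac{255294969}{701855} \approx 363.74$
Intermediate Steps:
$p{\left(K \right)} = 0$ ($p{\left(K \right)} = K 0 K = 0 K = 0$)
$v{\left(s,n \right)} = \sqrt{n^{2} + s^{2}}$
$\frac{16046}{-18230} + \frac{28076}{v{\left(p{\left(-12 \right)},-77 \right)}} = \frac{16046}{-18230} + \frac{28076}{\sqrt{\left(-77\right)^{2} + 0^{2}}} = 16046 \left(- \frac{1}{18230}\right) + \frac{28076}{\sqrt{5929 + 0}} = - \frac{8023}{9115} + \frac{28076}{\sqrt{5929}} = - \frac{8023}{9115} + \frac{28076}{77} = \frac{255294969}{701855}$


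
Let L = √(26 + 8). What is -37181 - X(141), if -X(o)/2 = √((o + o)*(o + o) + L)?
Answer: -37181 + 2*√(79524 + √34) ≈ -36617.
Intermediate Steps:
L = √34 ≈ 5.8309
X(o) = -2*√(√34 + 4*o²) (X(o) = -2*√((o + o)*(o + o) + √34) = -2*√((2*o)*(2*o) + √34) = -2*√(4*o² + √34) = -2*√(√34 + 4*o²))
-37181 - X(141) = -37181 - (-2)*√(√34 + 4*141²) = -37181 - (-2)*√(√34 + 4*19881) = -37181 - (-2)*√(√34 + 79524) = -37181 - (-2)*√(79524 + √34) = -37181 + 2*√(79524 + √34)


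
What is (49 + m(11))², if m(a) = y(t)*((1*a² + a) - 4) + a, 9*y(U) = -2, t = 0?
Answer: 80656/81 ≈ 995.75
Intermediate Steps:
y(U) = -2/9 (y(U) = (⅑)*(-2) = -2/9)
m(a) = 8/9 - 2*a²/9 + 7*a/9 (m(a) = -2*((1*a² + a) - 4)/9 + a = -2*((a² + a) - 4)/9 + a = -2*((a + a²) - 4)/9 + a = -2*(-4 + a + a²)/9 + a = (8/9 - 2*a/9 - 2*a²/9) + a = 8/9 - 2*a²/9 + 7*a/9)
(49 + m(11))² = (49 + (8/9 - 2/9*11² + (7/9)*11))² = (49 + (8/9 - 2/9*121 + 77/9))² = (49 + (8/9 - 242/9 + 77/9))² = (49 - 157/9)² = (284/9)² = 80656/81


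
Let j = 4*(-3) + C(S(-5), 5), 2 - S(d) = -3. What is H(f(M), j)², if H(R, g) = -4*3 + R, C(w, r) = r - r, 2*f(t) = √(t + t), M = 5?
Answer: (24 - √10)²/4 ≈ 108.55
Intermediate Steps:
f(t) = √2*√t/2 (f(t) = √(t + t)/2 = √(2*t)/2 = (√2*√t)/2 = √2*√t/2)
S(d) = 5 (S(d) = 2 - 1*(-3) = 2 + 3 = 5)
C(w, r) = 0
j = -12 (j = 4*(-3) + 0 = -12 + 0 = -12)
H(R, g) = -12 + R
H(f(M), j)² = (-12 + √2*√5/2)² = (-12 + √10/2)²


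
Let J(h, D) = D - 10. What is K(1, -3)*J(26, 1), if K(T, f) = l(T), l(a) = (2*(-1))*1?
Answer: 18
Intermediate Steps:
l(a) = -2 (l(a) = -2*1 = -2)
K(T, f) = -2
J(h, D) = -10 + D
K(1, -3)*J(26, 1) = -2*(-10 + 1) = -2*(-9) = 18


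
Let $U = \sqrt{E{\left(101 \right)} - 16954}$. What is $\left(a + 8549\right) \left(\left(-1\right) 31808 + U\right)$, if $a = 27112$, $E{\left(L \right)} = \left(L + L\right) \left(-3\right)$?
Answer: $-1134305088 + 71322 i \sqrt{4390} \approx -1.1343 \cdot 10^{9} + 4.7256 \cdot 10^{6} i$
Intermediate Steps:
$E{\left(L \right)} = - 6 L$ ($E{\left(L \right)} = 2 L \left(-3\right) = - 6 L$)
$U = 2 i \sqrt{4390}$ ($U = \sqrt{\left(-6\right) 101 - 16954} = \sqrt{-606 - 16954} = \sqrt{-17560} = 2 i \sqrt{4390} \approx 132.51 i$)
$\left(a + 8549\right) \left(\left(-1\right) 31808 + U\right) = \left(27112 + 8549\right) \left(\left(-1\right) 31808 + 2 i \sqrt{4390}\right) = 35661 \left(-31808 + 2 i \sqrt{4390}\right) = -1134305088 + 71322 i \sqrt{4390}$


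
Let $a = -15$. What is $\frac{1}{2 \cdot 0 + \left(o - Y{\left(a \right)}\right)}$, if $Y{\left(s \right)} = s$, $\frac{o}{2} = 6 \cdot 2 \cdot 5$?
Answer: $\frac{1}{135} \approx 0.0074074$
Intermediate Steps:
$o = 120$ ($o = 2 \cdot 6 \cdot 2 \cdot 5 = 2 \cdot 12 \cdot 5 = 2 \cdot 60 = 120$)
$\frac{1}{2 \cdot 0 + \left(o - Y{\left(a \right)}\right)} = \frac{1}{2 \cdot 0 + \left(120 - -15\right)} = \frac{1}{0 + \left(120 + 15\right)} = \frac{1}{0 + 135} = \frac{1}{135}$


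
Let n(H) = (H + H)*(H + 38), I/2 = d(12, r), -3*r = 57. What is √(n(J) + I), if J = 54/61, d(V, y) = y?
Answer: √114778/61 ≈ 5.5539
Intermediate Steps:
r = -19 (r = -⅓*57 = -19)
J = 54/61 (J = 54*(1/61) = 54/61 ≈ 0.88525)
I = -38 (I = 2*(-19) = -38)
n(H) = 2*H*(38 + H) (n(H) = (2*H)*(38 + H) = 2*H*(38 + H))
√(n(J) + I) = √(2*(54/61)*(38 + 54/61) - 38) = √(2*(54/61)*(2372/61) - 38) = √(256176/3721 - 38) = √(114778/3721) = √114778/61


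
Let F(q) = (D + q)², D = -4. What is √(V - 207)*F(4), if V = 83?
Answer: 0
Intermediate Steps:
F(q) = (-4 + q)²
√(V - 207)*F(4) = √(83 - 207)*(-4 + 4)² = √(-124)*0² = (2*I*√31)*0 = 0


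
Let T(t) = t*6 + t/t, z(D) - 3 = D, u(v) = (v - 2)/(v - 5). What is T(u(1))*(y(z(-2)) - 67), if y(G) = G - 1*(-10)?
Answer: -140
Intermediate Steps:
u(v) = (-2 + v)/(-5 + v)
z(D) = 3 + D
y(G) = 10 + G (y(G) = G + 10 = 10 + G)
T(t) = 1 + 6*t (T(t) = 6*t + 1 = 1 + 6*t)
T(u(1))*(y(z(-2)) - 67) = (1 + 6*((-2 + 1)/(-5 + 1)))*((10 + (3 - 2)) - 67) = (1 + 6*(-1/(-4)))*((10 + 1) - 67) = (1 + 6*(-¼*(-1)))*(11 - 67) = (1 + 6*(¼))*(-56) = (1 + 3/2)*(-56) = (5/2)*(-56) = -140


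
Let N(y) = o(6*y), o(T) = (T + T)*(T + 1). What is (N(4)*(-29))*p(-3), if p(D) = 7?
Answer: -243600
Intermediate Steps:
o(T) = 2*T*(1 + T) (o(T) = (2*T)*(1 + T) = 2*T*(1 + T))
N(y) = 12*y*(1 + 6*y) (N(y) = 2*(6*y)*(1 + 6*y) = 12*y*(1 + 6*y))
(N(4)*(-29))*p(-3) = ((12*4*(1 + 6*4))*(-29))*7 = ((12*4*(1 + 24))*(-29))*7 = ((12*4*25)*(-29))*7 = (1200*(-29))*7 = -34800*7 = -243600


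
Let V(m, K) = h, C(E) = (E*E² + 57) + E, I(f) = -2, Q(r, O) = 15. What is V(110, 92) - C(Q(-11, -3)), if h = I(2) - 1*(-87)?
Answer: -3362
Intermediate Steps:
C(E) = 57 + E + E³ (C(E) = (E³ + 57) + E = (57 + E³) + E = 57 + E + E³)
h = 85 (h = -2 - 1*(-87) = -2 + 87 = 85)
V(m, K) = 85
V(110, 92) - C(Q(-11, -3)) = 85 - (57 + 15 + 15³) = 85 - (57 + 15 + 3375) = 85 - 1*3447 = 85 - 3447 = -3362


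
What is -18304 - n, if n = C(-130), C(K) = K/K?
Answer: -18305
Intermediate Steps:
C(K) = 1
n = 1
-18304 - n = -18304 - 1*1 = -18304 - 1 = -18305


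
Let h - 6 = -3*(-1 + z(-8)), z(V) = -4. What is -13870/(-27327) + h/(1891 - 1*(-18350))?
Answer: 10419131/20486141 ≈ 0.50859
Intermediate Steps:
h = 21 (h = 6 - 3*(-1 - 4) = 6 - 3*(-5) = 6 + 15 = 21)
-13870/(-27327) + h/(1891 - 1*(-18350)) = -13870/(-27327) + 21/(1891 - 1*(-18350)) = -13870*(-1/27327) + 21/(1891 + 18350) = 13870/27327 + 21/20241 = 13870/27327 + 21*(1/20241) = 13870/27327 + 7/6747 = 10419131/20486141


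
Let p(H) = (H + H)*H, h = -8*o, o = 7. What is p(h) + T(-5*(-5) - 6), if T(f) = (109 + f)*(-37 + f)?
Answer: 3968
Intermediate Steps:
T(f) = (-37 + f)*(109 + f)
h = -56 (h = -8*7 = -56)
p(H) = 2*H² (p(H) = (2*H)*H = 2*H²)
p(h) + T(-5*(-5) - 6) = 2*(-56)² + (-4033 + (-5*(-5) - 6)² + 72*(-5*(-5) - 6)) = 2*3136 + (-4033 + (25 - 6)² + 72*(25 - 6)) = 6272 + (-4033 + 19² + 72*19) = 6272 + (-4033 + 361 + 1368) = 6272 - 2304 = 3968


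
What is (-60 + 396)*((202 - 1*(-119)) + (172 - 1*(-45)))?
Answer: 180768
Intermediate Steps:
(-60 + 396)*((202 - 1*(-119)) + (172 - 1*(-45))) = 336*((202 + 119) + (172 + 45)) = 336*(321 + 217) = 336*538 = 180768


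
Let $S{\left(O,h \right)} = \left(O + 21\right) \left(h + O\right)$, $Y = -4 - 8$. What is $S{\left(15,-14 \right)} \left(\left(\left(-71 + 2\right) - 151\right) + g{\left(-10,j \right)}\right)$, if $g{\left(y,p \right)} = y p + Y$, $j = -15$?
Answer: $-2952$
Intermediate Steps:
$Y = -12$
$g{\left(y,p \right)} = -12 + p y$ ($g{\left(y,p \right)} = y p - 12 = p y - 12 = -12 + p y$)
$S{\left(O,h \right)} = \left(21 + O\right) \left(O + h\right)$
$S{\left(15,-14 \right)} \left(\left(\left(-71 + 2\right) - 151\right) + g{\left(-10,j \right)}\right) = \left(15^{2} + 21 \cdot 15 + 21 \left(-14\right) + 15 \left(-14\right)\right) \left(\left(\left(-71 + 2\right) - 151\right) - -138\right) = \left(225 + 315 - 294 - 210\right) \left(\left(-69 - 151\right) + \left(-12 + 150\right)\right) = 36 \left(-220 + 138\right) = 36 \left(-82\right) = -2952$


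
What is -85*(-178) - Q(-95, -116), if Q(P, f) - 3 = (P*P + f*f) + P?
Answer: -7259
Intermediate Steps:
Q(P, f) = 3 + P + P² + f² (Q(P, f) = 3 + ((P*P + f*f) + P) = 3 + ((P² + f²) + P) = 3 + (P + P² + f²) = 3 + P + P² + f²)
-85*(-178) - Q(-95, -116) = -85*(-178) - (3 - 95 + (-95)² + (-116)²) = 15130 - (3 - 95 + 9025 + 13456) = 15130 - 1*22389 = 15130 - 22389 = -7259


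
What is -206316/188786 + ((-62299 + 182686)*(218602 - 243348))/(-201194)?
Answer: 140592560110617/9495652621 ≈ 14806.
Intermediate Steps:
-206316/188786 + ((-62299 + 182686)*(218602 - 243348))/(-201194) = -206316*1/188786 + (120387*(-24746))*(-1/201194) = -103158/94393 - 2979096702*(-1/201194) = -103158/94393 + 1489548351/100597 = 140592560110617/9495652621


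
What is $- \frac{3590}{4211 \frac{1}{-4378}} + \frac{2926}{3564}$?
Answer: $\frac{2546717303}{682182} \approx 3733.2$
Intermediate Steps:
$- \frac{3590}{4211 \frac{1}{-4378}} + \frac{2926}{3564} = - \frac{3590}{4211 \left(- \frac{1}{4378}\right)} + 2926 \cdot \frac{1}{3564} = - \frac{3590}{- \frac{4211}{4378}} + \frac{133}{162} = \left(-3590\right) \left(- \frac{4378}{4211}\right) + \frac{133}{162} = \frac{15717020}{4211} + \frac{133}{162} = \frac{2546717303}{682182}$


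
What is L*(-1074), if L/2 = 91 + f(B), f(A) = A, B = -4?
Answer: -186876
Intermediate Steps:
L = 174 (L = 2*(91 - 4) = 2*87 = 174)
L*(-1074) = 174*(-1074) = -186876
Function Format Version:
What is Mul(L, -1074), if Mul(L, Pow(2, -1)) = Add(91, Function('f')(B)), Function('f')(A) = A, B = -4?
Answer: -186876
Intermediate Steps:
L = 174 (L = Mul(2, Add(91, -4)) = Mul(2, 87) = 174)
Mul(L, -1074) = Mul(174, -1074) = -186876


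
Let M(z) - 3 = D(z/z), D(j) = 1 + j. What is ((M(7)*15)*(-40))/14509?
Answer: -3000/14509 ≈ -0.20677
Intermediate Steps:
M(z) = 5 (M(z) = 3 + (1 + z/z) = 3 + (1 + 1) = 3 + 2 = 5)
((M(7)*15)*(-40))/14509 = ((5*15)*(-40))/14509 = (75*(-40))*(1/14509) = -3000*1/14509 = -3000/14509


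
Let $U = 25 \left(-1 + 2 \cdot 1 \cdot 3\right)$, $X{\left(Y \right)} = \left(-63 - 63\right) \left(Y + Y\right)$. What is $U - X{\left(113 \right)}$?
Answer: $28601$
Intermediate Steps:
$X{\left(Y \right)} = - 252 Y$ ($X{\left(Y \right)} = - 126 \cdot 2 Y = - 252 Y$)
$U = 125$ ($U = 25 \left(-1 + 2 \cdot 3\right) = 25 \left(-1 + 6\right) = 25 \cdot 5 = 125$)
$U - X{\left(113 \right)} = 125 - \left(-252\right) 113 = 125 - -28476 = 125 + 28476 = 28601$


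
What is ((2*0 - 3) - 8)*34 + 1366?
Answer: 992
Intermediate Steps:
((2*0 - 3) - 8)*34 + 1366 = ((0 - 3) - 8)*34 + 1366 = (-3 - 8)*34 + 1366 = -11*34 + 1366 = -374 + 1366 = 992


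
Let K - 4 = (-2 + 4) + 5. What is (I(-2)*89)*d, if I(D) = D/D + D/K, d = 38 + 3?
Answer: 32841/11 ≈ 2985.5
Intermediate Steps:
K = 11 (K = 4 + ((-2 + 4) + 5) = 4 + (2 + 5) = 4 + 7 = 11)
d = 41
I(D) = 1 + D/11 (I(D) = D/D + D/11 = 1 + D*(1/11) = 1 + D/11)
(I(-2)*89)*d = ((1 + (1/11)*(-2))*89)*41 = ((1 - 2/11)*89)*41 = ((9/11)*89)*41 = (801/11)*41 = 32841/11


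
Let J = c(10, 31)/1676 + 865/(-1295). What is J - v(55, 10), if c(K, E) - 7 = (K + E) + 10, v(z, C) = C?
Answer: -2307883/217042 ≈ -10.633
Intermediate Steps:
c(K, E) = 17 + E + K (c(K, E) = 7 + ((K + E) + 10) = 7 + ((E + K) + 10) = 7 + (10 + E + K) = 17 + E + K)
J = -137463/217042 (J = (17 + 31 + 10)/1676 + 865/(-1295) = 58*(1/1676) + 865*(-1/1295) = 29/838 - 173/259 = -137463/217042 ≈ -0.63335)
J - v(55, 10) = -137463/217042 - 1*10 = -137463/217042 - 10 = -2307883/217042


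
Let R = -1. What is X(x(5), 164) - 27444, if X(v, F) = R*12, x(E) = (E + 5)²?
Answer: -27456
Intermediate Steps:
x(E) = (5 + E)²
X(v, F) = -12 (X(v, F) = -1*12 = -12)
X(x(5), 164) - 27444 = -12 - 27444 = -27456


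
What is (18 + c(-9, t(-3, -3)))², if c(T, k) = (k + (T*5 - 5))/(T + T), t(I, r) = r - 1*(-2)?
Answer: 15625/36 ≈ 434.03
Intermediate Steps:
t(I, r) = 2 + r (t(I, r) = r + 2 = 2 + r)
c(T, k) = (-5 + k + 5*T)/(2*T) (c(T, k) = (k + (5*T - 5))/((2*T)) = (k + (-5 + 5*T))*(1/(2*T)) = (-5 + k + 5*T)*(1/(2*T)) = (-5 + k + 5*T)/(2*T))
(18 + c(-9, t(-3, -3)))² = (18 + (½)*(-5 + (2 - 3) + 5*(-9))/(-9))² = (18 + (½)*(-⅑)*(-5 - 1 - 45))² = (18 + (½)*(-⅑)*(-51))² = (18 + 17/6)² = (125/6)² = 15625/36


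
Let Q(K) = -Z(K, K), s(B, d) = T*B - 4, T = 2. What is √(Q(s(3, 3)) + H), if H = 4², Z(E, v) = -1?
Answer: √17 ≈ 4.1231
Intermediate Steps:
s(B, d) = -4 + 2*B (s(B, d) = 2*B - 4 = -4 + 2*B)
Q(K) = 1 (Q(K) = -1*(-1) = 1)
H = 16
√(Q(s(3, 3)) + H) = √(1 + 16) = √17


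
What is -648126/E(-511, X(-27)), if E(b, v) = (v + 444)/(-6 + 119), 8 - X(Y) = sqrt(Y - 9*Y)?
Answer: -4137960447/25511 - 109857357*sqrt(6)/51022 ≈ -1.6748e+5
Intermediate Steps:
X(Y) = 8 - 2*sqrt(2)*sqrt(-Y) (X(Y) = 8 - sqrt(Y - 9*Y) = 8 - sqrt(-8*Y) = 8 - 2*sqrt(2)*sqrt(-Y))
E(b, v) = 444/113 + v/113 (E(b, v) = (444 + v)/113 = (444 + v)*(1/113) = 444/113 + v/113)
-648126/E(-511, X(-27)) = -648126/(444/113 + (8 - 2*sqrt(2)*sqrt(-1*(-27)))/113) = -648126/(444/113 + (8 - 2*sqrt(2)*sqrt(27))/113) = -648126/(444/113 + (8 - 2*sqrt(2)*3*sqrt(3))/113) = -648126/(444/113 + (8 - 6*sqrt(6))/113) = -648126/(444/113 + (8/113 - 6*sqrt(6)/113)) = -648126/(4 - 6*sqrt(6)/113)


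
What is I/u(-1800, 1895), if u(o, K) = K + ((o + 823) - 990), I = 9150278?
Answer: -4575139/36 ≈ -1.2709e+5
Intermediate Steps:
u(o, K) = -167 + K + o (u(o, K) = K + ((823 + o) - 990) = K + (-167 + o) = -167 + K + o)
I/u(-1800, 1895) = 9150278/(-167 + 1895 - 1800) = 9150278/(-72) = 9150278*(-1/72) = -4575139/36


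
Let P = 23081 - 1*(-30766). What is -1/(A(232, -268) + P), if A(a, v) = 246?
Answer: -1/54093 ≈ -1.8487e-5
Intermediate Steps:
P = 53847 (P = 23081 + 30766 = 53847)
-1/(A(232, -268) + P) = -1/(246 + 53847) = -1/54093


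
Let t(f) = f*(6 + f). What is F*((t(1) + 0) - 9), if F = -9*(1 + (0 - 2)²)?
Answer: 90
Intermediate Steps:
F = -45 (F = -9*(1 + (-2)²) = -9*(1 + 4) = -9*5 = -45)
F*((t(1) + 0) - 9) = -45*((1*(6 + 1) + 0) - 9) = -45*((1*7 + 0) - 9) = -45*((7 + 0) - 9) = -45*(7 - 9) = -45*(-2) = 90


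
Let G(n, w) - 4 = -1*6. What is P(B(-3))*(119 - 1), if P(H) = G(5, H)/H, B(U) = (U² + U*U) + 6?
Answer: -59/6 ≈ -9.8333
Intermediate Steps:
G(n, w) = -2 (G(n, w) = 4 - 1*6 = 4 - 6 = -2)
B(U) = 6 + 2*U² (B(U) = (U² + U²) + 6 = 2*U² + 6 = 6 + 2*U²)
P(H) = -2/H
P(B(-3))*(119 - 1) = (-2/(6 + 2*(-3)²))*(119 - 1) = -2/(6 + 2*9)*118 = -2/(6 + 18)*118 = -2/24*118 = -2*1/24*118 = -1/12*118 = -59/6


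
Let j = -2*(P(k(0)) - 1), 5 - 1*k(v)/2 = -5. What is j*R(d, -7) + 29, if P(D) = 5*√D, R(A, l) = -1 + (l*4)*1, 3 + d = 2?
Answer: -29 + 580*√5 ≈ 1267.9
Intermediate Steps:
d = -1 (d = -3 + 2 = -1)
k(v) = 20 (k(v) = 10 - 2*(-5) = 10 + 10 = 20)
R(A, l) = -1 + 4*l (R(A, l) = -1 + (4*l)*1 = -1 + 4*l)
j = 2 - 20*√5 (j = -2*(5*√20 - 1) = -2*(5*(2*√5) - 1) = -2*(10*√5 - 1) = -2*(-1 + 10*√5) = 2 - 20*√5 ≈ -42.721)
j*R(d, -7) + 29 = (2 - 20*√5)*(-1 + 4*(-7)) + 29 = (2 - 20*√5)*(-1 - 28) + 29 = (2 - 20*√5)*(-29) + 29 = (-58 + 580*√5) + 29 = -29 + 580*√5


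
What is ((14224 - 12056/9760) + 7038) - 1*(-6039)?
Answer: 33305713/1220 ≈ 27300.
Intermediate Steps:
((14224 - 12056/9760) + 7038) - 1*(-6039) = ((14224 - 12056*1/9760) + 7038) + 6039 = ((14224 - 1507/1220) + 7038) + 6039 = (17351773/1220 + 7038) + 6039 = 25938133/1220 + 6039 = 33305713/1220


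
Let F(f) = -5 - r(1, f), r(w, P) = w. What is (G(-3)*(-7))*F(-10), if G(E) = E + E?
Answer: -252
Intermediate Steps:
G(E) = 2*E
F(f) = -6 (F(f) = -5 - 1*1 = -5 - 1 = -6)
(G(-3)*(-7))*F(-10) = ((2*(-3))*(-7))*(-6) = -6*(-7)*(-6) = 42*(-6) = -252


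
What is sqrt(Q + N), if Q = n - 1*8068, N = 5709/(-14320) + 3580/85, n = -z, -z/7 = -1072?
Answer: I*sqrt(57523222891795)/60860 ≈ 124.62*I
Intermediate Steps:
z = 7504 (z = -7*(-1072) = 7504)
n = -7504 (n = -1*7504 = -7504)
N = 10156067/243440 (N = 5709*(-1/14320) + 3580*(1/85) = -5709/14320 + 716/17 = 10156067/243440 ≈ 41.719)
Q = -15572 (Q = -7504 - 1*8068 = -7504 - 8068 = -15572)
sqrt(Q + N) = sqrt(-15572 + 10156067/243440) = sqrt(-3780691613/243440) = I*sqrt(57523222891795)/60860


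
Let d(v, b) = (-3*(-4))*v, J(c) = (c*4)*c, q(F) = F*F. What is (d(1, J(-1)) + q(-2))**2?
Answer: 256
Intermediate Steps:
q(F) = F**2
J(c) = 4*c**2 (J(c) = (4*c)*c = 4*c**2)
d(v, b) = 12*v
(d(1, J(-1)) + q(-2))**2 = (12*1 + (-2)**2)**2 = (12 + 4)**2 = 16**2 = 256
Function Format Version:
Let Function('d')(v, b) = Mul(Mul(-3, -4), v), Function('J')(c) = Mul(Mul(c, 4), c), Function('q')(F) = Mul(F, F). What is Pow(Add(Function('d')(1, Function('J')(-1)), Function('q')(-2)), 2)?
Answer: 256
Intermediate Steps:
Function('q')(F) = Pow(F, 2)
Function('J')(c) = Mul(4, Pow(c, 2)) (Function('J')(c) = Mul(Mul(4, c), c) = Mul(4, Pow(c, 2)))
Function('d')(v, b) = Mul(12, v)
Pow(Add(Function('d')(1, Function('J')(-1)), Function('q')(-2)), 2) = Pow(Add(Mul(12, 1), Pow(-2, 2)), 2) = Pow(Add(12, 4), 2) = Pow(16, 2) = 256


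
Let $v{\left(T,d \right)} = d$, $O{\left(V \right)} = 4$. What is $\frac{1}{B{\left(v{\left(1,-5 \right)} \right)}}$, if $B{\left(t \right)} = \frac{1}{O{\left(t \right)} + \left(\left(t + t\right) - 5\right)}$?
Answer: $-11$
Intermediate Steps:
$B{\left(t \right)} = \frac{1}{-1 + 2 t}$ ($B{\left(t \right)} = \frac{1}{4 + \left(\left(t + t\right) - 5\right)} = \frac{1}{4 + \left(2 t - 5\right)} = \frac{1}{4 + \left(-5 + 2 t\right)} = \frac{1}{-1 + 2 t}$)
$\frac{1}{B{\left(v{\left(1,-5 \right)} \right)}} = \frac{1}{\frac{1}{-1 + 2 \left(-5\right)}} = \frac{1}{\frac{1}{-1 - 10}} = \frac{1}{\frac{1}{-11}} = \frac{1}{- \frac{1}{11}} = -11$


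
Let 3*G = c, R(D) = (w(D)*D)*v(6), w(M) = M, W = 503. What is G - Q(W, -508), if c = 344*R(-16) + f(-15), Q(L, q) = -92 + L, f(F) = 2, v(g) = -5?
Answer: -441551/3 ≈ -1.4718e+5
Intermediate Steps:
R(D) = -5*D² (R(D) = (D*D)*(-5) = D²*(-5) = -5*D²)
c = -440318 (c = 344*(-5*(-16)²) + 2 = 344*(-5*256) + 2 = 344*(-1280) + 2 = -440320 + 2 = -440318)
G = -440318/3 (G = (⅓)*(-440318) = -440318/3 ≈ -1.4677e+5)
G - Q(W, -508) = -440318/3 - (-92 + 503) = -440318/3 - 1*411 = -440318/3 - 411 = -441551/3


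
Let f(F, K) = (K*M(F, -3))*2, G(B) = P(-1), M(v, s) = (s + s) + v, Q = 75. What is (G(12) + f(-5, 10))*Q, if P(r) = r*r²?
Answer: -16575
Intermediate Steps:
M(v, s) = v + 2*s (M(v, s) = 2*s + v = v + 2*s)
P(r) = r³
G(B) = -1 (G(B) = (-1)³ = -1)
f(F, K) = 2*K*(-6 + F) (f(F, K) = (K*(F + 2*(-3)))*2 = (K*(F - 6))*2 = (K*(-6 + F))*2 = 2*K*(-6 + F))
(G(12) + f(-5, 10))*Q = (-1 + 2*10*(-6 - 5))*75 = (-1 + 2*10*(-11))*75 = (-1 - 220)*75 = -221*75 = -16575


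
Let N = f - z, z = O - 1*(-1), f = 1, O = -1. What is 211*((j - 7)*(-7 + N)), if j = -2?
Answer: 11394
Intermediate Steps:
z = 0 (z = -1 - 1*(-1) = -1 + 1 = 0)
N = 1 (N = 1 - 1*0 = 1 + 0 = 1)
211*((j - 7)*(-7 + N)) = 211*((-2 - 7)*(-7 + 1)) = 211*(-9*(-6)) = 211*54 = 11394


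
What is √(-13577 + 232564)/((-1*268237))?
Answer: -√218987/268237 ≈ -0.0017446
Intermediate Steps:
√(-13577 + 232564)/((-1*268237)) = √218987/(-268237) = √218987*(-1/268237) = -√218987/268237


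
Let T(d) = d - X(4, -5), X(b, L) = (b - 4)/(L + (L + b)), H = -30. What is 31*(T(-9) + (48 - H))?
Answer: 2139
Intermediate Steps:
X(b, L) = (-4 + b)/(b + 2*L)
T(d) = d (T(d) = d - (-4 + 4)/(4 + 2*(-5)) = d - 0/(4 - 10) = d - 0/(-6) = d - (-1)*0/6 = d - 1*0 = d + 0 = d)
31*(T(-9) + (48 - H)) = 31*(-9 + (48 - 1*(-30))) = 31*(-9 + (48 + 30)) = 31*(-9 + 78) = 31*69 = 2139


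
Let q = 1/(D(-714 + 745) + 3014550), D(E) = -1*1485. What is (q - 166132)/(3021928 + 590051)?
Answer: -500566514579/10883127505635 ≈ -0.045995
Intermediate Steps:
D(E) = -1485
q = 1/3013065 (q = 1/(-1485 + 3014550) = 1/3013065 ≈ 3.3189e-7)
(q - 166132)/(3021928 + 590051) = (1/3013065 - 166132)/(3021928 + 590051) = -500566514579/3013065/3611979 = -500566514579/3013065*1/3611979 = -500566514579/10883127505635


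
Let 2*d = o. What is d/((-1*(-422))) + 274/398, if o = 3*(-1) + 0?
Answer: 115031/167956 ≈ 0.68489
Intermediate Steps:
o = -3 (o = -3 + 0 = -3)
d = -3/2 (d = (½)*(-3) = -3/2 ≈ -1.5000)
d/((-1*(-422))) + 274/398 = -3/(2*((-1*(-422)))) + 274/398 = -3/2/422 + 274*(1/398) = -3/2*1/422 + 137/199 = -3/844 + 137/199 = 115031/167956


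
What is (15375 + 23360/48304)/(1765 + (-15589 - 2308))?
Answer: -46418585/48702508 ≈ -0.95310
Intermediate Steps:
(15375 + 23360/48304)/(1765 + (-15589 - 2308)) = (15375 + 23360*(1/48304))/(1765 - 17897) = (15375 + 1460/3019)/(-16132) = (46418585/3019)*(-1/16132) = -46418585/48702508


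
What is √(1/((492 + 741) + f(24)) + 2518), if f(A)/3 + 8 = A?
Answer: √4131941079/1281 ≈ 50.180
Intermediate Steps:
f(A) = -24 + 3*A
√(1/((492 + 741) + f(24)) + 2518) = √(1/((492 + 741) + (-24 + 3*24)) + 2518) = √(1/(1233 + (-24 + 72)) + 2518) = √(1/(1233 + 48) + 2518) = √(1/1281 + 2518) = √(3225559/1281) = √4131941079/1281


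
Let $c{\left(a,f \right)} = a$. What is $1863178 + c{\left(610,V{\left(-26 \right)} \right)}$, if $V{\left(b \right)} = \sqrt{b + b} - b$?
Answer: $1863788$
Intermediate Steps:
$V{\left(b \right)} = - b + \sqrt{2} \sqrt{b}$ ($V{\left(b \right)} = \sqrt{2 b} - b = \sqrt{2} \sqrt{b} - b = - b + \sqrt{2} \sqrt{b}$)
$1863178 + c{\left(610,V{\left(-26 \right)} \right)} = 1863178 + 610 = 1863788$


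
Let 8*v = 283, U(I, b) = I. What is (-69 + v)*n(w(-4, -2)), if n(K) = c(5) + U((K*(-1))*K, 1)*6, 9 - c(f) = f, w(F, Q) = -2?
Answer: 1345/2 ≈ 672.50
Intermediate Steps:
c(f) = 9 - f
v = 283/8 (v = (⅛)*283 = 283/8 ≈ 35.375)
n(K) = 4 - 6*K² (n(K) = (9 - 1*5) + ((K*(-1))*K)*6 = (9 - 5) + ((-K)*K)*6 = 4 - K²*6 = 4 - 6*K²)
(-69 + v)*n(w(-4, -2)) = (-69 + 283/8)*(4 - 6*(-2)²) = -269*(4 - 6*4)/8 = -269*(4 - 24)/8 = -269/8*(-20) = 1345/2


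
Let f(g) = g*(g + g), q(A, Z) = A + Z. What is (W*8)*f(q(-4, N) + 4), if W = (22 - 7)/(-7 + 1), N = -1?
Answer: -40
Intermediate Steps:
f(g) = 2*g² (f(g) = g*(2*g) = 2*g²)
W = -5/2 (W = 15/(-6) = 15*(-⅙) = -5/2 ≈ -2.5000)
(W*8)*f(q(-4, N) + 4) = (-5/2*8)*(2*((-4 - 1) + 4)²) = -40*(-5 + 4)² = -40*(-1)² = -40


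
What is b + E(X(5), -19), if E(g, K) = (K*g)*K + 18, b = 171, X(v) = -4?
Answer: -1255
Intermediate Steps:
E(g, K) = 18 + g*K² (E(g, K) = g*K² + 18 = 18 + g*K²)
b + E(X(5), -19) = 171 + (18 - 4*(-19)²) = 171 + (18 - 4*361) = 171 + (18 - 1444) = 171 - 1426 = -1255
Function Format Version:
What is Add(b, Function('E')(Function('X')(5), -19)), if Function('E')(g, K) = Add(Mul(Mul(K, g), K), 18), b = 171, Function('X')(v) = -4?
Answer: -1255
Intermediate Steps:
Function('E')(g, K) = Add(18, Mul(g, Pow(K, 2))) (Function('E')(g, K) = Add(Mul(g, Pow(K, 2)), 18) = Add(18, Mul(g, Pow(K, 2))))
Add(b, Function('E')(Function('X')(5), -19)) = Add(171, Add(18, Mul(-4, Pow(-19, 2)))) = Add(171, Add(18, Mul(-4, 361))) = Add(171, Add(18, -1444)) = Add(171, -1426) = -1255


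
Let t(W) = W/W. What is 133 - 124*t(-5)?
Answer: 9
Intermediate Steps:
t(W) = 1
133 - 124*t(-5) = 133 - 124*1 = 133 - 124 = 9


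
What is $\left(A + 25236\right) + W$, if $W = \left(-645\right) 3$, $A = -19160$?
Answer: $4141$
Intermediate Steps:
$W = -1935$
$\left(A + 25236\right) + W = \left(-19160 + 25236\right) - 1935 = 6076 - 1935 = 4141$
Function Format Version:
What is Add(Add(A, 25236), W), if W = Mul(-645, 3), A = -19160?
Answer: 4141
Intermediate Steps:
W = -1935
Add(Add(A, 25236), W) = Add(Add(-19160, 25236), -1935) = Add(6076, -1935) = 4141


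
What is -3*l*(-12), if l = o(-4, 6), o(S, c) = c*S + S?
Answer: -1008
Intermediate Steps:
o(S, c) = S + S*c (o(S, c) = S*c + S = S + S*c)
l = -28 (l = -4*(1 + 6) = -4*7 = -28)
-3*l*(-12) = -3*(-28)*(-12) = 84*(-12) = -1008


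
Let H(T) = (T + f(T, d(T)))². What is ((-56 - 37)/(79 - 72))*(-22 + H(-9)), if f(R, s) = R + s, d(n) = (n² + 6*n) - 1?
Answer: -558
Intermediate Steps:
d(n) = -1 + n² + 6*n
H(T) = (-1 + T² + 8*T)² (H(T) = (T + (T + (-1 + T² + 6*T)))² = (T + (-1 + T² + 7*T))² = (-1 + T² + 8*T)²)
((-56 - 37)/(79 - 72))*(-22 + H(-9)) = ((-56 - 37)/(79 - 72))*(-22 + (-1 + (-9)² + 8*(-9))²) = (-93/7)*(-22 + (-1 + 81 - 72)²) = (-93*⅐)*(-22 + 8²) = -93*(-22 + 64)/7 = -93/7*42 = -558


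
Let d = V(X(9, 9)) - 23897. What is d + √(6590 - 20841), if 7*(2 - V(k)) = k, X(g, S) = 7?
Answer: -23896 + I*√14251 ≈ -23896.0 + 119.38*I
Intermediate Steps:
V(k) = 2 - k/7
d = -23896 (d = (2 - ⅐*7) - 23897 = (2 - 1) - 23897 = 1 - 23897 = -23896)
d + √(6590 - 20841) = -23896 + √(6590 - 20841) = -23896 + √(-14251) = -23896 + I*√14251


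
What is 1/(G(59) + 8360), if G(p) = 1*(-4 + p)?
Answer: 1/8415 ≈ 0.00011884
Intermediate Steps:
G(p) = -4 + p
1/(G(59) + 8360) = 1/((-4 + 59) + 8360) = 1/(55 + 8360) = 1/8415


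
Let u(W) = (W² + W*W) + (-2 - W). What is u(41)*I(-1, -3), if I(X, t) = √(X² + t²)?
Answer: 3319*√10 ≈ 10496.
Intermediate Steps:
u(W) = -2 - W + 2*W² (u(W) = (W² + W²) + (-2 - W) = 2*W² + (-2 - W) = -2 - W + 2*W²)
u(41)*I(-1, -3) = (-2 - 1*41 + 2*41²)*√((-1)² + (-3)²) = (-2 - 41 + 2*1681)*√(1 + 9) = (-2 - 41 + 3362)*√10 = 3319*√10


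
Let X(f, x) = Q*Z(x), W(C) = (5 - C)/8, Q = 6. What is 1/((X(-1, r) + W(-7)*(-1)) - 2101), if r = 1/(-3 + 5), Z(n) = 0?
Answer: -2/4205 ≈ -0.00047562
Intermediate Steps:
r = ½ (r = 1/2 = ½ ≈ 0.50000)
W(C) = 5/8 - C/8 (W(C) = (5 - C)*(⅛) = 5/8 - C/8)
X(f, x) = 0 (X(f, x) = 6*0 = 0)
1/((X(-1, r) + W(-7)*(-1)) - 2101) = 1/((0 + (5/8 - ⅛*(-7))*(-1)) - 2101) = 1/((0 + (5/8 + 7/8)*(-1)) - 2101) = 1/((0 + (3/2)*(-1)) - 2101) = 1/((0 - 3/2) - 2101) = 1/(-3/2 - 2101) = 1/(-4205/2) = -2/4205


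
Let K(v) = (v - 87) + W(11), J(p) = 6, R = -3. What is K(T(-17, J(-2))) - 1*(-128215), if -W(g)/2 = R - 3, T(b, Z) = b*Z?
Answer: 128038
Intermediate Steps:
T(b, Z) = Z*b
W(g) = 12 (W(g) = -2*(-3 - 3) = -2*(-6) = 12)
K(v) = -75 + v (K(v) = (v - 87) + 12 = (-87 + v) + 12 = -75 + v)
K(T(-17, J(-2))) - 1*(-128215) = (-75 + 6*(-17)) - 1*(-128215) = (-75 - 102) + 128215 = -177 + 128215 = 128038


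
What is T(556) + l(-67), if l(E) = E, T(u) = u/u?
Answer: -66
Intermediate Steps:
T(u) = 1
T(556) + l(-67) = 1 - 67 = -66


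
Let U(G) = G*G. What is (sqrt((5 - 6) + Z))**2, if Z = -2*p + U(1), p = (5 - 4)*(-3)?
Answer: 6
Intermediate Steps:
U(G) = G**2
p = -3 (p = 1*(-3) = -3)
Z = 7 (Z = -2*(-3) + 1**2 = 6 + 1 = 7)
(sqrt((5 - 6) + Z))**2 = (sqrt((5 - 6) + 7))**2 = (sqrt(-1 + 7))**2 = (sqrt(6))**2 = 6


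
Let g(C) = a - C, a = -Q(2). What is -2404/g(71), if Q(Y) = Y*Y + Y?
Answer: 2404/77 ≈ 31.221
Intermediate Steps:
Q(Y) = Y + Y² (Q(Y) = Y² + Y = Y + Y²)
a = -6 (a = -2*(1 + 2) = -2*3 = -1*6 = -6)
g(C) = -6 - C
-2404/g(71) = -2404/(-6 - 1*71) = -2404/(-6 - 71) = -2404/(-77) = -2404*(-1/77) = 2404/77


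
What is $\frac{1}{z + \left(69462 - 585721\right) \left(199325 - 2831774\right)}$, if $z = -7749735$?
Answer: $\frac{1}{1359017738556} \approx 7.3583 \cdot 10^{-13}$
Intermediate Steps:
$\frac{1}{z + \left(69462 - 585721\right) \left(199325 - 2831774\right)} = \frac{1}{-7749735 + \left(69462 - 585721\right) \left(199325 - 2831774\right)} = \frac{1}{-7749735 - -1359025488291} = \frac{1}{-7749735 + 1359025488291} = \frac{1}{1359017738556}$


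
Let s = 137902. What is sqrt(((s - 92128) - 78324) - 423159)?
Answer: I*sqrt(455709) ≈ 675.06*I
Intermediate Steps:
sqrt(((s - 92128) - 78324) - 423159) = sqrt(((137902 - 92128) - 78324) - 423159) = sqrt((45774 - 78324) - 423159) = sqrt(-32550 - 423159) = sqrt(-455709) = I*sqrt(455709)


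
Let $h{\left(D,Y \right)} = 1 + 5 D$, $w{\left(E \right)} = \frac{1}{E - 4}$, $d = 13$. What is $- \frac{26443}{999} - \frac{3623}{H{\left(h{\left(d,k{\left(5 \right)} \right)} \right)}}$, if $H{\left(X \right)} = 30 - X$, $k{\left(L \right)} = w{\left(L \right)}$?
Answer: $\frac{296381}{3996} \approx 74.169$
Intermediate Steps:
$w{\left(E \right)} = \frac{1}{-4 + E}$
$k{\left(L \right)} = \frac{1}{-4 + L}$
$- \frac{26443}{999} - \frac{3623}{H{\left(h{\left(d,k{\left(5 \right)} \right)} \right)}} = - \frac{26443}{999} - \frac{3623}{30 - \left(1 + 5 \cdot 13\right)} = \left(-26443\right) \frac{1}{999} - \frac{3623}{30 - \left(1 + 65\right)} = - \frac{26443}{999} - \frac{3623}{30 - 66} = - \frac{26443}{999} - \frac{3623}{-36} = - \frac{26443}{999} - - \frac{3623}{36} = - \frac{26443}{999} + \frac{3623}{36} = \frac{296381}{3996}$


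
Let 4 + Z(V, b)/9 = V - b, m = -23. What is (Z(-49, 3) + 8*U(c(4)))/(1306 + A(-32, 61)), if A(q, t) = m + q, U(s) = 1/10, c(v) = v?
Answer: -2516/6255 ≈ -0.40224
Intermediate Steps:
U(s) = ⅒
Z(V, b) = -36 - 9*b + 9*V (Z(V, b) = -36 + 9*(V - b) = -36 + (-9*b + 9*V) = -36 - 9*b + 9*V)
A(q, t) = -23 + q
(Z(-49, 3) + 8*U(c(4)))/(1306 + A(-32, 61)) = ((-36 - 9*3 + 9*(-49)) + 8*(⅒))/(1306 + (-23 - 32)) = ((-36 - 27 - 441) + ⅘)/(1306 - 55) = (-504 + ⅘)/1251 = -2516/5*1/1251 = -2516/6255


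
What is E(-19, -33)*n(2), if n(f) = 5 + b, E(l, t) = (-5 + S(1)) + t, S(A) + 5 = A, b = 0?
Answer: -210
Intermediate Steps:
S(A) = -5 + A
E(l, t) = -9 + t (E(l, t) = (-5 + (-5 + 1)) + t = (-5 - 4) + t = -9 + t)
n(f) = 5 (n(f) = 5 + 0 = 5)
E(-19, -33)*n(2) = (-9 - 33)*5 = -42*5 = -210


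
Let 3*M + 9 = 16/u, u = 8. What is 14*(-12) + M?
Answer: -511/3 ≈ -170.33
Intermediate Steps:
M = -7/3 (M = -3 + (16/8)/3 = -3 + (16*(1/8))/3 = -3 + (1/3)*2 = -3 + 2/3 = -7/3 ≈ -2.3333)
14*(-12) + M = 14*(-12) - 7/3 = -168 - 7/3 = -511/3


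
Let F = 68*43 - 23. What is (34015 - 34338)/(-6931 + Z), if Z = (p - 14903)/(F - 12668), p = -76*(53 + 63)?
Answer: 3154741/67671358 ≈ 0.046619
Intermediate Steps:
F = 2901 (F = 2924 - 23 = 2901)
p = -8816 (p = -76*116 = -8816)
Z = 23719/9767 (Z = (-8816 - 14903)/(2901 - 12668) = -23719/(-9767) = -23719*(-1/9767) = 23719/9767 ≈ 2.4285)
(34015 - 34338)/(-6931 + Z) = (34015 - 34338)/(-6931 + 23719/9767) = -323/(-67671358/9767) = -323*(-9767/67671358) = 3154741/67671358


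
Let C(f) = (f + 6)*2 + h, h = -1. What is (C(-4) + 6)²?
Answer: 81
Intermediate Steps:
C(f) = 11 + 2*f (C(f) = (f + 6)*2 - 1 = (6 + f)*2 - 1 = (12 + 2*f) - 1 = 11 + 2*f)
(C(-4) + 6)² = ((11 + 2*(-4)) + 6)² = ((11 - 8) + 6)² = (3 + 6)² = 9² = 81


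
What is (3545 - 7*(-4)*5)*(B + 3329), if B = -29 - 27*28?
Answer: 9374640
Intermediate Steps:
B = -785 (B = -29 - 756 = -785)
(3545 - 7*(-4)*5)*(B + 3329) = (3545 - 7*(-4)*5)*(-785 + 3329) = (3545 + 28*5)*2544 = (3545 + 140)*2544 = 3685*2544 = 9374640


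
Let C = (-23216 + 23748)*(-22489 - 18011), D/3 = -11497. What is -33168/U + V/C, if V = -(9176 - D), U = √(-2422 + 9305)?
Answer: 43667/21546000 - 33168*√6883/6883 ≈ -399.79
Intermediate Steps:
D = -34491 (D = 3*(-11497) = -34491)
U = √6883 ≈ 82.964
V = -43667 (V = -(9176 - 1*(-34491)) = -(9176 + 34491) = -1*43667 = -43667)
C = -21546000 (C = 532*(-40500) = -21546000)
-33168/U + V/C = -33168*√6883/6883 - 43667/(-21546000) = -33168*√6883/6883 - 43667*(-1/21546000) = -33168*√6883/6883 + 43667/21546000 = 43667/21546000 - 33168*√6883/6883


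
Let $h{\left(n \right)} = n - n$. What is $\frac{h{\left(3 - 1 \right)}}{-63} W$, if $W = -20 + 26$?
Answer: $0$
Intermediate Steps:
$h{\left(n \right)} = 0$
$W = 6$
$\frac{h{\left(3 - 1 \right)}}{-63} W = \frac{0}{-63} \cdot 6 = 0 \left(- \frac{1}{63}\right) 6 = 0 \cdot 6 = 0$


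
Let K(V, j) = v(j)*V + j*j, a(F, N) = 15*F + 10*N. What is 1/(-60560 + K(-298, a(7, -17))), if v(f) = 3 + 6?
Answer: -1/59017 ≈ -1.6944e-5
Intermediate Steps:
v(f) = 9
a(F, N) = 10*N + 15*F
K(V, j) = j**2 + 9*V (K(V, j) = 9*V + j*j = 9*V + j**2 = j**2 + 9*V)
1/(-60560 + K(-298, a(7, -17))) = 1/(-60560 + ((10*(-17) + 15*7)**2 + 9*(-298))) = 1/(-60560 + ((-170 + 105)**2 - 2682)) = 1/(-60560 + ((-65)**2 - 2682)) = 1/(-60560 + (4225 - 2682)) = 1/(-60560 + 1543) = 1/(-59017) = -1/59017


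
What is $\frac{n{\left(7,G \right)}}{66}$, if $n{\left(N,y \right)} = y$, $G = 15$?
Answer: $\frac{5}{22} \approx 0.22727$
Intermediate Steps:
$\frac{n{\left(7,G \right)}}{66} = \frac{15}{66} = 15 \cdot \frac{1}{66} = \frac{5}{22}$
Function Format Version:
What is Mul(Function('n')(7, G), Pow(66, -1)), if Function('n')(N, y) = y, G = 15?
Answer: Rational(5, 22) ≈ 0.22727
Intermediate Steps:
Mul(Function('n')(7, G), Pow(66, -1)) = Mul(15, Pow(66, -1)) = Mul(15, Rational(1, 66)) = Rational(5, 22)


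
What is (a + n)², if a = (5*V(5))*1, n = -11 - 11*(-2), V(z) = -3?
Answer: 16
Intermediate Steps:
n = 11 (n = -11 + 22 = 11)
a = -15 (a = (5*(-3))*1 = -15*1 = -15)
(a + n)² = (-15 + 11)² = (-4)² = 16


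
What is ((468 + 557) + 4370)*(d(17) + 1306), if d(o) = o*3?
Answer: 7321015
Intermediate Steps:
d(o) = 3*o
((468 + 557) + 4370)*(d(17) + 1306) = ((468 + 557) + 4370)*(3*17 + 1306) = (1025 + 4370)*(51 + 1306) = 5395*1357 = 7321015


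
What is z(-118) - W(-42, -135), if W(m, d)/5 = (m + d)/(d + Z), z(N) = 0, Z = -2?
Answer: -885/137 ≈ -6.4599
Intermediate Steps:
W(m, d) = 5*(d + m)/(-2 + d) (W(m, d) = 5*((m + d)/(d - 2)) = 5*((d + m)/(-2 + d)) = 5*(d + m)/(-2 + d))
z(-118) - W(-42, -135) = 0 - 5*(-135 - 42)/(-2 - 135) = 0 - 5*(-177)/(-137) = 0 - 5*(-1)*(-177)/137 = 0 - 1*885/137 = 0 - 885/137 = -885/137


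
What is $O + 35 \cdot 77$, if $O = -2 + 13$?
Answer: $2706$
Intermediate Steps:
$O = 11$
$O + 35 \cdot 77 = 11 + 35 \cdot 77 = 11 + 2695 = 2706$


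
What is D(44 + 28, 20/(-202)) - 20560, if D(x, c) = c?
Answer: -2076570/101 ≈ -20560.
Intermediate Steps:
D(44 + 28, 20/(-202)) - 20560 = 20/(-202) - 20560 = 20*(-1/202) - 20560 = -10/101 - 20560 = -2076570/101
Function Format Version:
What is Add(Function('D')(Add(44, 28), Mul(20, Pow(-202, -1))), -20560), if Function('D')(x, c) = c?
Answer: Rational(-2076570, 101) ≈ -20560.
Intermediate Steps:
Add(Function('D')(Add(44, 28), Mul(20, Pow(-202, -1))), -20560) = Add(Mul(20, Pow(-202, -1)), -20560) = Add(Mul(20, Rational(-1, 202)), -20560) = Add(Rational(-10, 101), -20560) = Rational(-2076570, 101)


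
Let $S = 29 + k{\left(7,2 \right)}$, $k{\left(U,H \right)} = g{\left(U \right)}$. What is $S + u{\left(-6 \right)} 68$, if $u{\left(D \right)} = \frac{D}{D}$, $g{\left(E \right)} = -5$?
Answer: $92$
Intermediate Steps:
$k{\left(U,H \right)} = -5$
$u{\left(D \right)} = 1$
$S = 24$ ($S = 29 - 5 = 24$)
$S + u{\left(-6 \right)} 68 = 24 + 1 \cdot 68 = 24 + 68 = 92$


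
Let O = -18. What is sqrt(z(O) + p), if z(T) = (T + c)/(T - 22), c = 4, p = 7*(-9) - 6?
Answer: I*sqrt(6865)/10 ≈ 8.2855*I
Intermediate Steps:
p = -69 (p = -63 - 6 = -69)
z(T) = (4 + T)/(-22 + T) (z(T) = (T + 4)/(T - 22) = (4 + T)/(-22 + T))
sqrt(z(O) + p) = sqrt((4 - 18)/(-22 - 18) - 69) = sqrt(-14/(-40) - 69) = sqrt(-1/40*(-14) - 69) = sqrt(7/20 - 69) = sqrt(-1373/20) = I*sqrt(6865)/10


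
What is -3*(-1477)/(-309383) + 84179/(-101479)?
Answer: -26493205006/31395877457 ≈ -0.84384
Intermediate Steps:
-3*(-1477)/(-309383) + 84179/(-101479) = 4431*(-1/309383) + 84179*(-1/101479) = -4431/309383 - 84179/101479 = -26493205006/31395877457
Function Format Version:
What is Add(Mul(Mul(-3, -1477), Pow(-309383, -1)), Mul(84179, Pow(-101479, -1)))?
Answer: Rational(-26493205006, 31395877457) ≈ -0.84384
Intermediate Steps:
Add(Mul(Mul(-3, -1477), Pow(-309383, -1)), Mul(84179, Pow(-101479, -1))) = Add(Mul(4431, Rational(-1, 309383)), Mul(84179, Rational(-1, 101479))) = Add(Rational(-4431, 309383), Rational(-84179, 101479)) = Rational(-26493205006, 31395877457)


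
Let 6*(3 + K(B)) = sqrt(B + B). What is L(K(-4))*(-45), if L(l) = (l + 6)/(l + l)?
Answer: 3555/166 + 405*I*sqrt(2)/83 ≈ 21.416 + 6.9007*I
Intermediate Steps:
K(B) = -3 + sqrt(2)*sqrt(B)/6 (K(B) = -3 + sqrt(B + B)/6 = -3 + sqrt(2*B)/6 = -3 + (sqrt(2)*sqrt(B))/6 = -3 + sqrt(2)*sqrt(B)/6)
L(l) = (6 + l)/(2*l) (L(l) = (6 + l)/((2*l)) = (6 + l)*(1/(2*l)) = (6 + l)/(2*l))
L(K(-4))*(-45) = ((6 + (-3 + sqrt(2)*sqrt(-4)/6))/(2*(-3 + sqrt(2)*sqrt(-4)/6)))*(-45) = ((6 + (-3 + sqrt(2)*(2*I)/6))/(2*(-3 + sqrt(2)*(2*I)/6)))*(-45) = ((6 + (-3 + I*sqrt(2)/3))/(2*(-3 + I*sqrt(2)/3)))*(-45) = ((3 + I*sqrt(2)/3)/(2*(-3 + I*sqrt(2)/3)))*(-45) = -45*(3 + I*sqrt(2)/3)/(2*(-3 + I*sqrt(2)/3))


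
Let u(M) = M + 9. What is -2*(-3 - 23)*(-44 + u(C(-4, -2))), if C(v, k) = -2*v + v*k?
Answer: -988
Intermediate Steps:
C(v, k) = -2*v + k*v
u(M) = 9 + M
-2*(-3 - 23)*(-44 + u(C(-4, -2))) = -2*(-3 - 23)*(-44 + (9 - 4*(-2 - 2))) = -(-52)*(-44 + (9 - 4*(-4))) = -(-52)*(-44 + (9 + 16)) = -(-52)*(-44 + 25) = -(-52)*(-19) = -2*494 = -988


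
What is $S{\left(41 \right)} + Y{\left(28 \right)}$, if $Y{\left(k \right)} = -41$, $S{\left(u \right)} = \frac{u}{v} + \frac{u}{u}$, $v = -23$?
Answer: $- \frac{961}{23} \approx -41.783$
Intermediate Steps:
$S{\left(u \right)} = 1 - \frac{u}{23}$ ($S{\left(u \right)} = \frac{u}{-23} + \frac{u}{u} = u \left(- \frac{1}{23}\right) + 1 = - \frac{u}{23} + 1 = 1 - \frac{u}{23}$)
$S{\left(41 \right)} + Y{\left(28 \right)} = \left(1 - \frac{41}{23}\right) - 41 = - \frac{18}{23} - 41 = - \frac{961}{23}$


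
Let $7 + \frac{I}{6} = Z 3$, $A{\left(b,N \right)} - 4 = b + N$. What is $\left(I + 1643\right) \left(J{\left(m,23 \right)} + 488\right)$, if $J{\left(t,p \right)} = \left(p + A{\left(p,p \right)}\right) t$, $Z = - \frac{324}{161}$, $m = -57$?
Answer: $- \frac{925335217}{161} \approx -5.7474 \cdot 10^{6}$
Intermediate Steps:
$A{\left(b,N \right)} = 4 + N + b$ ($A{\left(b,N \right)} = 4 + \left(b + N\right) = 4 + \left(N + b\right) = 4 + N + b$)
$Z = - \frac{324}{161}$ ($Z = \left(-324\right) \frac{1}{161} = - \frac{324}{161} \approx -2.0124$)
$I = - \frac{12594}{161}$ ($I = -42 + 6 \left(\left(- \frac{324}{161}\right) 3\right) = -42 + 6 \left(- \frac{972}{161}\right) = -42 - \frac{5832}{161} = - \frac{12594}{161} \approx -78.224$)
$J{\left(t,p \right)} = t \left(4 + 3 p\right)$ ($J{\left(t,p \right)} = \left(p + \left(4 + p + p\right)\right) t = \left(p + \left(4 + 2 p\right)\right) t = \left(4 + 3 p\right) t = t \left(4 + 3 p\right)$)
$\left(I + 1643\right) \left(J{\left(m,23 \right)} + 488\right) = \left(- \frac{12594}{161} + 1643\right) \left(- 57 \left(4 + 3 \cdot 23\right) + 488\right) = \frac{251929 \left(- 57 \left(4 + 69\right) + 488\right)}{161} = \frac{251929 \left(\left(-57\right) 73 + 488\right)}{161} = \frac{251929 \left(-4161 + 488\right)}{161} = \frac{251929}{161} \left(-3673\right) = - \frac{925335217}{161}$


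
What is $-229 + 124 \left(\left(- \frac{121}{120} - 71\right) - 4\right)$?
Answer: $- \frac{289621}{30} \approx -9654.0$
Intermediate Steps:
$-229 + 124 \left(\left(- \frac{121}{120} - 71\right) - 4\right) = -229 + 124 \left(- \frac{8641}{120} - 4\right) = -229 + 124 \left(- \frac{9121}{120}\right) = -229 - \frac{282751}{30} = - \frac{289621}{30}$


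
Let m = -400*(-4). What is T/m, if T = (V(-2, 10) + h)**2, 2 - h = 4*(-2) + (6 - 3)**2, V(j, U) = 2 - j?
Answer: 1/64 ≈ 0.015625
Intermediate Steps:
m = 1600
h = 1 (h = 2 - (4*(-2) + (6 - 3)**2) = 2 - (-8 + 3**2) = 2 - (-8 + 9) = 2 - 1*1 = 2 - 1 = 1)
T = 25 (T = ((2 - 1*(-2)) + 1)**2 = ((2 + 2) + 1)**2 = (4 + 1)**2 = 5**2 = 25)
T/m = 25/1600 = 25*(1/1600) = 1/64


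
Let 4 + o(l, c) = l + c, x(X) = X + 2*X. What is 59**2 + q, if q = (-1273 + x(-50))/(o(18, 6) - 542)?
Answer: 1818505/522 ≈ 3483.7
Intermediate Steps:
x(X) = 3*X
o(l, c) = -4 + c + l (o(l, c) = -4 + (l + c) = -4 + (c + l) = -4 + c + l)
q = 1423/522 (q = (-1273 + 3*(-50))/((-4 + 6 + 18) - 542) = (-1273 - 150)/(20 - 542) = -1423/(-522) = -1423*(-1/522) = 1423/522 ≈ 2.7261)
59**2 + q = 59**2 + 1423/522 = 3481 + 1423/522 = 1818505/522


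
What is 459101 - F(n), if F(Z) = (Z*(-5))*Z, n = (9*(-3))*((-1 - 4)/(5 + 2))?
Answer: 22587074/49 ≈ 4.6096e+5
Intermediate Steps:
n = 135/7 (n = -(-135)/7 = -27*(-5/7) = 135/7 ≈ 19.286)
F(Z) = -5*Z**2 (F(Z) = (-5*Z)*Z = -5*Z**2)
459101 - F(n) = 459101 - (-5)*(135/7)**2 = 459101 - (-5)*18225/49 = 459101 - 1*(-91125/49) = 459101 + 91125/49 = 22587074/49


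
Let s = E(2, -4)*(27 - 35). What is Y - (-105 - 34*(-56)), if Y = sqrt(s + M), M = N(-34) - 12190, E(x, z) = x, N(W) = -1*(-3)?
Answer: -1799 + I*sqrt(12203) ≈ -1799.0 + 110.47*I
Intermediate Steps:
N(W) = 3
M = -12187 (M = 3 - 12190 = -12187)
s = -16 (s = 2*(27 - 35) = 2*(-8) = -16)
Y = I*sqrt(12203) (Y = sqrt(-16 - 12187) = sqrt(-12203) = I*sqrt(12203) ≈ 110.47*I)
Y - (-105 - 34*(-56)) = I*sqrt(12203) - (-105 - 34*(-56)) = I*sqrt(12203) - (-105 + 1904) = I*sqrt(12203) - 1*1799 = I*sqrt(12203) - 1799 = -1799 + I*sqrt(12203)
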